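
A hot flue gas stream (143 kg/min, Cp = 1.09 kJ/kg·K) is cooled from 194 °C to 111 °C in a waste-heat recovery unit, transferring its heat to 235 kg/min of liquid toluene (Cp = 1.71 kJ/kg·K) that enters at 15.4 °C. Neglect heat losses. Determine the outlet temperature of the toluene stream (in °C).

T_c,out = 47.6 °C

Heat released by hot stream: Q = 143 × 1.09 × (194 − 111) = 12937 kJ/min
Energy balance on cold side (adiabatic exchanger): Q = ṁ_c·Cp_c·(T_c,out − T_c,in)
T_c,out = 15.4 + 12937/(235 × 1.71) = 47.594 °C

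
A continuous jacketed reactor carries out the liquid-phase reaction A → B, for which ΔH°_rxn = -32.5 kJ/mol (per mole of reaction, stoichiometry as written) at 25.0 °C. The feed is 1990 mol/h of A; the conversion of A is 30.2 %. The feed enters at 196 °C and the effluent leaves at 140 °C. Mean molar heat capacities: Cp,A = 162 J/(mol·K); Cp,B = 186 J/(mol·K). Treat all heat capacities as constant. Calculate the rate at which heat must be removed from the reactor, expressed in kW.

Extent of reaction ξ = 0.302 × 1990 = 600.98 mol/h
Reaction term: ξ·ΔH°_rxn = 600.98 × -32.5 = -19532 kJ/h
Sensible, feed 196→25 °C: -55127 kJ/h
Outlet flows (mol/h): A 1389, B 600.98
Sensible, products 25→140 °C: 38732 kJ/h
Q = ΔH = -35926 kJ/h = -9.9796 kW
Heat removed = 9.9796 kW

Q_out = 9.98 kW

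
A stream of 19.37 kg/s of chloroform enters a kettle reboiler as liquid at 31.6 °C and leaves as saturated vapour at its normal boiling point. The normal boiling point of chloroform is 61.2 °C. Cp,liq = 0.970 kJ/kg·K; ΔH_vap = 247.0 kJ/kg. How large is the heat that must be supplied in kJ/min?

Q = 320000 kJ/min

liquid 31.6→61.2 °C: 28.712 kJ/kg
vaporisation at 61.2 °C: 247 kJ/kg
Δh = 28.712 + 247 = 275.71 kJ/kg
Q = ṁ·Δh = 19.37 kg/s × 275.71 kJ/kg = 5340.5 kJ/s
|Q| = 5340.5 kW = 320430 kJ/min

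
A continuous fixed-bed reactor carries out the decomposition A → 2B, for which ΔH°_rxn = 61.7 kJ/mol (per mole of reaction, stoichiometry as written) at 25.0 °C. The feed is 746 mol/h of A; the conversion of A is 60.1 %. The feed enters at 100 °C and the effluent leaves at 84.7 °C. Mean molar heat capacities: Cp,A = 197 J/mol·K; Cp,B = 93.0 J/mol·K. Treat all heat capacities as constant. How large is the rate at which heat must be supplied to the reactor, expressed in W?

Q_in = 6980 W

Extent of reaction ξ = 0.601 × 746 = 448.35 mol/h
Reaction term: ξ·ΔH°_rxn = 448.35 × 61.7 = 27663 kJ/h
Sensible, feed 100→25 °C: -11022 kJ/h
Outlet flows (mol/h): A 297.65, B 896.69
Sensible, products 25→84.7 °C: 8479.2 kJ/h
Q = ΔH = 25120 kJ/h = 6.9778 kW
Heat supplied = 6977.8 W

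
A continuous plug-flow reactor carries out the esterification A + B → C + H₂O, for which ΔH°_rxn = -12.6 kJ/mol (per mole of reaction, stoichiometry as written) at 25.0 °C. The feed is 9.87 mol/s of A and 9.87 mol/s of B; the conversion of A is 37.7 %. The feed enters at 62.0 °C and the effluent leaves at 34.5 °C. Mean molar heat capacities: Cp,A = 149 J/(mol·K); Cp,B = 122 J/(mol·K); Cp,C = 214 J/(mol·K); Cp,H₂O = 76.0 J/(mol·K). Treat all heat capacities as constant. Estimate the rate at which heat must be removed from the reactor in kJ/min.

Extent of reaction ξ = 0.377 × 9.87 = 3.721 mol/s
Reaction term: ξ·ΔH°_rxn = 3.721 × -12.6 = -46.884 kJ/s
Sensible, feed 62.0→25 °C: -98.966 kJ/s
Outlet flows (mol/s): A 6.149, B 6.149, C 3.721, H₂O 3.721
Sensible, products 25→34.5 °C: 26.082 kJ/s
Q = ΔH = -119.77 kJ/s = -119.77 kW
Heat removed = 7186.1 kJ/min

Q_out = 7190 kJ/min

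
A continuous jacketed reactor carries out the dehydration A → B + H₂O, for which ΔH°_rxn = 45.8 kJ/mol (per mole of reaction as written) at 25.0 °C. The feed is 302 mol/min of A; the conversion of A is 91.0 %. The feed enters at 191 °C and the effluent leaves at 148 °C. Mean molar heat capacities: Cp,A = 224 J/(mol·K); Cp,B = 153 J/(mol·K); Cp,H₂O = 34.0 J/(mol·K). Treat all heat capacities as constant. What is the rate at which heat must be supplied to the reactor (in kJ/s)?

Q_in = 140 kJ/s

Extent of reaction ξ = 0.910 × 302 = 274.82 mol/min
Reaction term: ξ·ΔH°_rxn = 274.82 × 45.8 = 12587 kJ/min
Sensible, feed 191→25 °C: -11230 kJ/min
Outlet flows (mol/min): A 27.18, B 274.82, H₂O 274.82
Sensible, products 25→148 °C: 7070 kJ/min
Q = ΔH = 8427.2 kJ/min = 140.45 kW
Heat supplied = 140.45 kJ/s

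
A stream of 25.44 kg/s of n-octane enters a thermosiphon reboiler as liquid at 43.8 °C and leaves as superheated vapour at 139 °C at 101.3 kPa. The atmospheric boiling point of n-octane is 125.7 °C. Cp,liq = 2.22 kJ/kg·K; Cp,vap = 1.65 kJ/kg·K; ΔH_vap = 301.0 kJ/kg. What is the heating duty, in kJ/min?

liquid 43.8→125.7 °C: 181.82 kJ/kg
vaporisation at 125.7 °C: 301 kJ/kg
vapour 125.7→139 °C: 21.945 kJ/kg
Δh = 181.82 + 301 + 21.945 = 504.76 kJ/kg
Q = ṁ·Δh = 25.44 kg/s × 504.76 kJ/kg = 12841 kJ/s
|Q| = 12841 kW = 770470 kJ/min

Q = 770000 kJ/min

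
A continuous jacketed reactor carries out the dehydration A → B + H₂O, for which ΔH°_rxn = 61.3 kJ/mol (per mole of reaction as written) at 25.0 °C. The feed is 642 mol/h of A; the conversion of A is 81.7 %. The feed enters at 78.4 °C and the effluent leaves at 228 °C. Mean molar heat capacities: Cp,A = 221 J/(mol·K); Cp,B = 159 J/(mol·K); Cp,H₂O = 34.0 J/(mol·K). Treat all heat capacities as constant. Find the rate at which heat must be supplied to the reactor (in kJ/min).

Q_in = 840 kJ/min

Extent of reaction ξ = 0.817 × 642 = 524.51 mol/h
Reaction term: ξ·ΔH°_rxn = 524.51 × 61.3 = 32153 kJ/h
Sensible, feed 78.4→25 °C: -7576.5 kJ/h
Outlet flows (mol/h): A 117.49, B 524.51, H₂O 524.51
Sensible, products 25→228 °C: 25821 kJ/h
Q = ΔH = 50397 kJ/h = 13.999 kW
Heat supplied = 839.95 kJ/min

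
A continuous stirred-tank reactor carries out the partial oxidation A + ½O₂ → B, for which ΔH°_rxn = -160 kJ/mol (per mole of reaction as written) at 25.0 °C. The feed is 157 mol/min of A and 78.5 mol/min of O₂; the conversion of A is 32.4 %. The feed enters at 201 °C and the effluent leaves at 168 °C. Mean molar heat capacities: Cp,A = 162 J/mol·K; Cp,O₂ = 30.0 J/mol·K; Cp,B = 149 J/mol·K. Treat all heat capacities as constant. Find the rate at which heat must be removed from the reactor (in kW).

Extent of reaction ξ = 0.324 × 157 = 50.868 mol/min
Reaction term: ξ·ΔH°_rxn = 50.868 × -160 = -8138.9 kJ/min
Sensible, feed 201→25 °C: -4890.9 kJ/min
Outlet flows (mol/min): A 106.13, O₂ 53.066, B 50.868
Sensible, products 25→168 °C: 3770.2 kJ/min
Q = ΔH = -9259.6 kJ/min = -154.33 kW
Heat removed = 154.33 kW

Q_out = 154 kW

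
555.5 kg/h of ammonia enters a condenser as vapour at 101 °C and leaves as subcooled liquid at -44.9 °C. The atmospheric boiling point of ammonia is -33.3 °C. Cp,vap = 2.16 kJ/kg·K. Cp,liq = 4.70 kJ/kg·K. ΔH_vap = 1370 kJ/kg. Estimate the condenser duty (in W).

Q_c = 265000 W

vapour 101→-33.3 °C: -290.09 kJ/kg
condensation at -33.3 °C: -1370 kJ/kg
liquid -33.3→-44.9 °C: -54.52 kJ/kg
Δh = -290.09 + -1370 + -54.52 = -1714.6 kJ/kg
Q = ṁ·Δh = 555.5 kg/h × -1714.6 kJ/kg = -952460 kJ/h
|Q| = 264.57 kW = 264570 W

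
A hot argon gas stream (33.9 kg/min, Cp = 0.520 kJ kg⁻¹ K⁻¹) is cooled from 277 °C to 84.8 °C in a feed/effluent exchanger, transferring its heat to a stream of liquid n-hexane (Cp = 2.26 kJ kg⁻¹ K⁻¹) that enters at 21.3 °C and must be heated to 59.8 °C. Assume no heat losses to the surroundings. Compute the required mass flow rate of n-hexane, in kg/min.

ṁ_c = 38.9 kg/min

Heat released by hot stream: Q = 33.9 × 0.520 × (277 − 84.8) = 3388.1 kJ/min
Energy balance on cold side (adiabatic exchanger): Q = ṁ_c·Cp_c·(T_c,out − T_c,in)
ṁ_c = 3388.1 / [2.26 × (59.8 − 21.3)] = 38.939 kg/min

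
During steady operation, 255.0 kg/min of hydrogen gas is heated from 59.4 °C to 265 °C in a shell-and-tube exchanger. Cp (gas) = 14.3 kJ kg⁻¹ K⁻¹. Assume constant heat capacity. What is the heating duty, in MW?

Q = ṁ·Cp·ΔT = 255.0 × 14.3 × (265 − 59.4) = 749720 kJ/min
Converting: 749720 / 60 s = 12495 kW
Heating duty = 12.495 MW

Q = 12.5 MW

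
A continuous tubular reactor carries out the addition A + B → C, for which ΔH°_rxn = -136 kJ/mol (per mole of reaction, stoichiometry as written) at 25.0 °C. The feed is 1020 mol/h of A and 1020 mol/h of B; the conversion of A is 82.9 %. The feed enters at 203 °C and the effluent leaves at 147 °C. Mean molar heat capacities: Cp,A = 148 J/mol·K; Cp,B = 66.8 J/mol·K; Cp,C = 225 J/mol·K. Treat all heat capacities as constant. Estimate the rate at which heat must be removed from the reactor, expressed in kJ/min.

Q_out = 2100 kJ/min

Extent of reaction ξ = 0.829 × 1020 = 845.58 mol/h
Reaction term: ξ·ΔH°_rxn = 845.58 × -136 = -115000 kJ/h
Sensible, feed 203→25 °C: -38999 kJ/h
Outlet flows (mol/h): A 174.42, B 174.42, C 845.58
Sensible, products 25→147 °C: 27782 kJ/h
Q = ΔH = -126220 kJ/h = -35.06 kW
Heat removed = 2103.6 kJ/min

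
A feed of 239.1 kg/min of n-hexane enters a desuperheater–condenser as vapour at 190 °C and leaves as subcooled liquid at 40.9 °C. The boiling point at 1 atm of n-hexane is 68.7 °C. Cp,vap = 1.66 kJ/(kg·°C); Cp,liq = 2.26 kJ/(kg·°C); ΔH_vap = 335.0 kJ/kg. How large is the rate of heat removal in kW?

vapour 190→68.7 °C: -201.36 kJ/kg
condensation at 68.7 °C: -335 kJ/kg
liquid 68.7→40.9 °C: -62.828 kJ/kg
Δh = -201.36 + -335 + -62.828 = -599.19 kJ/kg
Q = ṁ·Δh = 239.1 kg/min × -599.19 kJ/kg = -143270 kJ/min
|Q| = 2387.8 kW

Q_c = 2390 kW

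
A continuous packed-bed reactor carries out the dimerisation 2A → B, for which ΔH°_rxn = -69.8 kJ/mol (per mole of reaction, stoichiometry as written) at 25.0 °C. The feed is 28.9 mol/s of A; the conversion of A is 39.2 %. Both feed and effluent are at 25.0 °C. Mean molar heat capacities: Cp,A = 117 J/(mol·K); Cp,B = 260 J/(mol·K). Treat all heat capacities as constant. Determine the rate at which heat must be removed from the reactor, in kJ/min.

Q_out = 23700 kJ/min

Extent of reaction ξ = 0.392 × 28.9 / 2 = 5.6644 mol/s
Reaction term: ξ·ΔH°_rxn = 5.6644 × -69.8 = -395.38 kJ/s
Q = ΔH = -395.38 kJ/s = -395.38 kW
Heat removed = 23723 kJ/min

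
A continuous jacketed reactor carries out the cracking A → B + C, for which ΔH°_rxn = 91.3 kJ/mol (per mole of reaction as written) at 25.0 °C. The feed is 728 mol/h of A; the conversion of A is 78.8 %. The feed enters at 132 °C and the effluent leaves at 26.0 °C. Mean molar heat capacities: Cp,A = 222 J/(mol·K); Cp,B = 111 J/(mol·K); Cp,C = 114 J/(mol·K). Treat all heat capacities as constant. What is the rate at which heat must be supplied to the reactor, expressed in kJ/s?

Q_in = 9.79 kJ/s

Extent of reaction ξ = 0.788 × 728 = 573.66 mol/h
Reaction term: ξ·ΔH°_rxn = 573.66 × 91.3 = 52376 kJ/h
Sensible, feed 132→25 °C: -17293 kJ/h
Outlet flows (mol/h): A 154.34, B 573.66, C 573.66
Sensible, products 25→26.0 °C: 163.34 kJ/h
Q = ΔH = 35246 kJ/h = 9.7905 kW
Heat supplied = 9.7905 kJ/s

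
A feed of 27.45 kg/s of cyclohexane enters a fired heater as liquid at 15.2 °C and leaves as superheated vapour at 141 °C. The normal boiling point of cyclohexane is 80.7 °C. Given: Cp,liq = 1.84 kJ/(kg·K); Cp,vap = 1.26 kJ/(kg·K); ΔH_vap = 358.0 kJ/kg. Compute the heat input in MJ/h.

Q = 54800 MJ/h

liquid 15.2→80.7 °C: 120.52 kJ/kg
vaporisation at 80.7 °C: 358 kJ/kg
vapour 80.7→141 °C: 75.978 kJ/kg
Δh = 120.52 + 358 + 75.978 = 554.5 kJ/kg
Q = ṁ·Δh = 27.45 kg/s × 554.5 kJ/kg = 15221 kJ/s
|Q| = 15221 kW = 54795 MJ/h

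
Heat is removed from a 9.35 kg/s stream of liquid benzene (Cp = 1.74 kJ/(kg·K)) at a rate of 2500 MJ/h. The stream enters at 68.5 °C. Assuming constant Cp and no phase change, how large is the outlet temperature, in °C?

T_out = 25.8 °C

Q = 2500 MJ/h = 694.44 kJ/s
ΔT = Q/(ṁ·Cp) = 694.44/(9.35×1.74) = 42.685 K
T_out = 68.5 − 42.685 = 25.815 °C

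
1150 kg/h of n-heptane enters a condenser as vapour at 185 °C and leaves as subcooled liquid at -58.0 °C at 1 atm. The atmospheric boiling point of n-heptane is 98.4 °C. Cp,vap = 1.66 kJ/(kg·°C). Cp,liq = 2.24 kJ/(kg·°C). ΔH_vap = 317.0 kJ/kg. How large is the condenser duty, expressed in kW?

vapour 185→98.4 °C: -143.76 kJ/kg
condensation at 98.4 °C: -317 kJ/kg
liquid 98.4→-58.0 °C: -350.34 kJ/kg
Δh = -143.76 + -317 + -350.34 = -811.09 kJ/kg
Q = ṁ·Δh = 1150 kg/h × -811.09 kJ/kg = -932760 kJ/h
|Q| = 259.1 kW

Q_c = 259 kW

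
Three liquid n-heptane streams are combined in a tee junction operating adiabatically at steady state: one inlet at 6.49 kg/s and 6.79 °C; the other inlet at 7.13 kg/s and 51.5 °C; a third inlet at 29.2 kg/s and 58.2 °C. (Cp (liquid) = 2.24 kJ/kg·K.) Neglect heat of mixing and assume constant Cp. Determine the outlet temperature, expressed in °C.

No heat crosses the boundary, so H_out = H_in.
Σ ṁᵢCp,ᵢTᵢ = 6.49×2.24×6.79 + 7.13×2.24×51.5 + 29.2×2.24×58.2 = 4728
Σ ṁᵢCp,ᵢ = 6.49×2.24 + 7.13×2.24 + 29.2×2.24 = 95.917
T_out = 4728 / 95.917 = 49.292 °C

T_out = 49.3 °C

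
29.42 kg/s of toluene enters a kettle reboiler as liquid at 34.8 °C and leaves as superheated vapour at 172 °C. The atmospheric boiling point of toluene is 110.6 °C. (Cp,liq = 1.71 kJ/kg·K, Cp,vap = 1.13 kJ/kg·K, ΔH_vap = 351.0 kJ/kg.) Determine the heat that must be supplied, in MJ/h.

liquid 34.8→110.6 °C: 129.62 kJ/kg
vaporisation at 110.6 °C: 351 kJ/kg
vapour 110.6→172 °C: 69.382 kJ/kg
Δh = 129.62 + 351 + 69.382 = 550 kJ/kg
Q = ṁ·Δh = 29.42 kg/s × 550 kJ/kg = 16181 kJ/s
|Q| = 16181 kW = 58252 MJ/h

Q = 58300 MJ/h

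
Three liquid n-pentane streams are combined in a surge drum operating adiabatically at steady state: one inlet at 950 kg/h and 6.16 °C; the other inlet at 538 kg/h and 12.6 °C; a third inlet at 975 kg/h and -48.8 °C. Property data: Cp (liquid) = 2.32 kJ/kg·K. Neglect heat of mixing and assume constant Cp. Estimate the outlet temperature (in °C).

T_out = -14.2 °C

No heat crosses the boundary, so H_out = H_in.
T_out = Σ ṁᵢCp,ᵢTᵢ / Σ ṁᵢCp,ᵢ
      = -81082 / 5714.2 = -14.19 °C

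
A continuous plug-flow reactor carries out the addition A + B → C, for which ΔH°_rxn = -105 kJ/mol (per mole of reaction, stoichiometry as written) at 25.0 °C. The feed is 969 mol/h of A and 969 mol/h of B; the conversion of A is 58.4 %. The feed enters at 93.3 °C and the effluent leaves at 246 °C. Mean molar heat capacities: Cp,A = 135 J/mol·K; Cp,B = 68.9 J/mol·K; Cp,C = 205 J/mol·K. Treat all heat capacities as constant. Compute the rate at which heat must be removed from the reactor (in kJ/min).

Extent of reaction ξ = 0.584 × 969 = 565.9 mol/h
Reaction term: ξ·ΔH°_rxn = 565.9 × -105 = -59419 kJ/h
Sensible, feed 93.3→25 °C: -13495 kJ/h
Outlet flows (mol/h): A 403.1, B 403.1, C 565.9
Sensible, products 25→246 °C: 43803 kJ/h
Q = ΔH = -29111 kJ/h = -8.0864 kW
Heat removed = 485.19 kJ/min

Q_out = 485 kJ/min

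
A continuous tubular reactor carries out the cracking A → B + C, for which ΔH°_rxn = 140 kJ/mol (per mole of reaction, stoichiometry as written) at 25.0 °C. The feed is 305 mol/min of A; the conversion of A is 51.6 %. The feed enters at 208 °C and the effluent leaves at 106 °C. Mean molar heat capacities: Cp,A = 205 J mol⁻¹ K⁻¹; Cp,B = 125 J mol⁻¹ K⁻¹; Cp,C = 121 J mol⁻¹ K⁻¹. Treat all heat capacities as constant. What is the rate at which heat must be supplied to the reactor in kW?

Extent of reaction ξ = 0.516 × 305 = 157.38 mol/min
Reaction term: ξ·ΔH°_rxn = 157.38 × 140 = 22033 kJ/min
Sensible, feed 208→25 °C: -11442 kJ/min
Outlet flows (mol/min): A 147.62, B 157.38, C 157.38
Sensible, products 25→106 °C: 5587.2 kJ/min
Q = ΔH = 16178 kJ/min = 269.64 kW
Heat supplied = 269.64 kW

Q_in = 270 kW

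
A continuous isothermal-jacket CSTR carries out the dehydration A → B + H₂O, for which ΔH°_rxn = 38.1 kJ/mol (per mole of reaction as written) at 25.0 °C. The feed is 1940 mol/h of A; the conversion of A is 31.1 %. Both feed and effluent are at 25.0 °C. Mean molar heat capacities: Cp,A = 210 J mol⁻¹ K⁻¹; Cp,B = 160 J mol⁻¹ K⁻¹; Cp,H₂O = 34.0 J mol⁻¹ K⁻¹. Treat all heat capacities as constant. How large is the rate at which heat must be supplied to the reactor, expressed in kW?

Q_in = 6.39 kW

Extent of reaction ξ = 0.311 × 1940 = 603.34 mol/h
Reaction term: ξ·ΔH°_rxn = 603.34 × 38.1 = 22987 kJ/h
Q = ΔH = 22987 kJ/h = 6.3853 kW
Heat supplied = 6.3853 kW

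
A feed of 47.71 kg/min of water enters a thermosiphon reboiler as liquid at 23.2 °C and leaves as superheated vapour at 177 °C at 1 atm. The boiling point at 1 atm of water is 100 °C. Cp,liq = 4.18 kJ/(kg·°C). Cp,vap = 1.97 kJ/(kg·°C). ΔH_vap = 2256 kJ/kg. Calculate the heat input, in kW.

Q = 2170 kW

liquid 23.2→100 °C: 321.02 kJ/kg
vaporisation at 100 °C: 2256 kJ/kg
vapour 100→177 °C: 151.69 kJ/kg
Δh = 321.02 + 2256 + 151.69 = 2728.7 kJ/kg
Q = ṁ·Δh = 47.71 kg/min × 2728.7 kJ/kg = 130190 kJ/min
|Q| = 2169.8 kW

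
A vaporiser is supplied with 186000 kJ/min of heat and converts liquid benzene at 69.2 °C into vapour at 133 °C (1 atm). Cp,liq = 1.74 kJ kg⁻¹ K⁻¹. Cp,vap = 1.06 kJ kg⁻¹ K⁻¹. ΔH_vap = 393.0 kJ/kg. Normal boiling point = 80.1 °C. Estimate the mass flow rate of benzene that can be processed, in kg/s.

Δh = 1.74×(80.1−69.2) + 393.0 + 1.06×(133−80.1) = 468.04 kJ/kg
Q = 186000 kJ/min = 3100 kJ/s = 3100 kJ/s
ṁ = Q/Δh = 3100 / 468.04 = 6.6234 kg/s

ṁ = 6.62 kg/s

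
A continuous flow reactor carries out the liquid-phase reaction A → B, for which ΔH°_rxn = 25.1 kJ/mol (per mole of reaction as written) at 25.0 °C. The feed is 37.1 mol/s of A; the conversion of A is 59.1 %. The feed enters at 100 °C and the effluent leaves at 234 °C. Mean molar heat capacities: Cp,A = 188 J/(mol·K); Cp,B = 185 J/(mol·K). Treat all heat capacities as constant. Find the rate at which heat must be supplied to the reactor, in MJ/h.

Q_in = 5300 MJ/h

Extent of reaction ξ = 0.591 × 37.1 = 21.926 mol/s
Reaction term: ξ·ΔH°_rxn = 21.926 × 25.1 = 550.35 kJ/s
Sensible, feed 100→25 °C: -523.11 kJ/s
Outlet flows (mol/s): A 15.174, B 21.926
Sensible, products 25→234 °C: 1444 kJ/s
Q = ΔH = 1471.2 kJ/s = 1471.2 kW
Heat supplied = 5296.4 MJ/h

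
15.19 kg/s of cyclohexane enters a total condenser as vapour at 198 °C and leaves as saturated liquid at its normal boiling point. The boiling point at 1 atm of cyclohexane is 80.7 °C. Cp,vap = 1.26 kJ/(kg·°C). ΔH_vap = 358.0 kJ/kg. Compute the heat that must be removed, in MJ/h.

Q_c = 27700 MJ/h

vapour 198→80.7 °C: -147.8 kJ/kg
condensation at 80.7 °C: -358 kJ/kg
Δh = -147.8 + -358 = -505.8 kJ/kg
Q = ṁ·Δh = 15.19 kg/s × -505.8 kJ/kg = -7683.1 kJ/s
|Q| = 7683.1 kW = 27659 MJ/h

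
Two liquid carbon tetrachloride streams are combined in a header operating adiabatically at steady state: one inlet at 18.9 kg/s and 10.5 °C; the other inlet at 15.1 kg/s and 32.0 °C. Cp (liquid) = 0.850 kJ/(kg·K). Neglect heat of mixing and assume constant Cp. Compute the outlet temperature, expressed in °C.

T_out = 20.0 °C

Energy balance with Q = 0: Σ ṁᵢCp,ᵢ(T_out − Tᵢ) = 0
Σ ṁᵢCp,ᵢTᵢ = 18.9×0.850×10.5 + 15.1×0.850×32.0 = 579.4
Σ ṁᵢCp,ᵢ = 18.9×0.850 + 15.1×0.850 = 28.9
T_out = 579.4 / 28.9 = 20.049 °C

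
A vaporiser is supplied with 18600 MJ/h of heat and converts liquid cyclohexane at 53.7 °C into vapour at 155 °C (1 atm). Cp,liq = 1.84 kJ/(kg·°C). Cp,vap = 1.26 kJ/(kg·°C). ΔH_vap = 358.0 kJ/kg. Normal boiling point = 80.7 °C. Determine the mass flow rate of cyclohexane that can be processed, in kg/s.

Δh = 1.84×(80.7−53.7) + 358.0 + 1.26×(155−80.7) = 501.3 kJ/kg
Q = 18600 MJ/h = 5166.7 kJ/s = 5166.7 kJ/s
ṁ = Q/Δh = 5166.7 / 501.3 = 10.307 kg/s

ṁ = 10.3 kg/s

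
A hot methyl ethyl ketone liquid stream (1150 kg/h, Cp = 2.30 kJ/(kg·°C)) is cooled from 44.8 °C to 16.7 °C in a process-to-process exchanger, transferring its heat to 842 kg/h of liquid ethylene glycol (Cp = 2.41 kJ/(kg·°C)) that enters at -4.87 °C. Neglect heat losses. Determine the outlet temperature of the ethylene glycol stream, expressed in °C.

T_c,out = 31.8 °C

Heat released by hot stream: Q = 1150 × 2.30 × (44.8 − 16.7) = 74324 kJ/h
Energy balance on cold side (adiabatic exchanger): Q = ṁ_c·Cp_c·(T_c,out − T_c,in)
T_c,out = -4.87 + 74324/(842 × 2.41) = 31.757 °C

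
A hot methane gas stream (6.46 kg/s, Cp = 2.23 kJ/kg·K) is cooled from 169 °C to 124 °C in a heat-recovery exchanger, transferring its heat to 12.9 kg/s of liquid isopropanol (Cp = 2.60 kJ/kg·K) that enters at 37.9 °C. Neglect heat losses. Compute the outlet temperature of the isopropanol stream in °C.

Heat released by hot stream: Q = 6.46 × 2.23 × (169 − 124) = 648.26 kJ/s
Energy balance on cold side (adiabatic exchanger): Q = ṁ_c·Cp_c·(T_c,out − T_c,in)
T_c,out = 37.9 + 648.26/(12.9 × 2.60) = 57.228 °C

T_c,out = 57.2 °C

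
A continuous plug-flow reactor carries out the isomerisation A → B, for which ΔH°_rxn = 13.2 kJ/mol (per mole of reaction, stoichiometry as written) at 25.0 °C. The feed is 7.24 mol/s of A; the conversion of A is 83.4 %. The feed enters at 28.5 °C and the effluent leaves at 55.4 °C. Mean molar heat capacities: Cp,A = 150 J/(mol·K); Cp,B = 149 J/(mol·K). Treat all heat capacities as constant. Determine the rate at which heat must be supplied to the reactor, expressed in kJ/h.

Q_in = 391000 kJ/h

Extent of reaction ξ = 0.834 × 7.24 = 6.0382 mol/s
Reaction term: ξ·ΔH°_rxn = 6.0382 × 13.2 = 79.704 kJ/s
Sensible, feed 28.5→25 °C: -3.801 kJ/s
Outlet flows (mol/s): A 1.2018, B 6.0382
Sensible, products 25→55.4 °C: 32.831 kJ/s
Q = ΔH = 108.73 kJ/s = 108.73 kW
Heat supplied = 391440 kJ/h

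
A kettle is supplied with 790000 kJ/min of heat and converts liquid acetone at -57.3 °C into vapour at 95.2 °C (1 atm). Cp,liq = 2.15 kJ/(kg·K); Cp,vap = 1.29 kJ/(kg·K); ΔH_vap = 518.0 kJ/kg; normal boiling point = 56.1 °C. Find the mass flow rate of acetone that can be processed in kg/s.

ṁ = 16.2 kg/s

Δh = 2.15×(56.1−-57.3) + 518.0 + 1.29×(95.2−56.1) = 812.25 kJ/kg
Q = 790000 kJ/min = 13167 kJ/s = 13167 kJ/s
ṁ = Q/Δh = 13167 / 812.25 = 16.21 kg/s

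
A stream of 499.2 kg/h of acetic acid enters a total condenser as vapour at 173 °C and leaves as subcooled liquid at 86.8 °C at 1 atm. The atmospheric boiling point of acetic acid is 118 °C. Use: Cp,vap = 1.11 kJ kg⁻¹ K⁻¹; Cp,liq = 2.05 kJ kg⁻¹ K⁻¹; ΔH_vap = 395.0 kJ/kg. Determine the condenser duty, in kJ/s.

vapour 173→118 °C: -61.05 kJ/kg
condensation at 118 °C: -395 kJ/kg
liquid 118→86.8 °C: -63.96 kJ/kg
Δh = -61.05 + -395 + -63.96 = -520.01 kJ/kg
Q = ṁ·Δh = 499.2 kg/h × -520.01 kJ/kg = -259590 kJ/h
|Q| = 72.108 kW

Q_c = 72.1 kJ/s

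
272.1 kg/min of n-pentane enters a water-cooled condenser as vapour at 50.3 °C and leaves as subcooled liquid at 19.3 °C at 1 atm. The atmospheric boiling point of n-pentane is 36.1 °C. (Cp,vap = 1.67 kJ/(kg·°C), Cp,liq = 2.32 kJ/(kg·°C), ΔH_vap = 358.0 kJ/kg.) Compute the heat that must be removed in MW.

vapour 50.3→36.1 °C: -23.714 kJ/kg
condensation at 36.1 °C: -358 kJ/kg
liquid 36.1→19.3 °C: -38.976 kJ/kg
Δh = -23.714 + -358 + -38.976 = -420.69 kJ/kg
Q = ṁ·Δh = 272.1 kg/min × -420.69 kJ/kg = -114470 kJ/min
|Q| = 1907.8 kW = 1.9078 MW

Q_c = 1.91 MW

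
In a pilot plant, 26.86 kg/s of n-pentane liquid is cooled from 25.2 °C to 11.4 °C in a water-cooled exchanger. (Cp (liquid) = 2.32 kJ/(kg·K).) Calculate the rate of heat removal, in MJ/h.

Q = ṁ·Cp·ΔT = 26.86 × 2.32 × (11.4 − 25.2) = -859.95 kJ/s
Cooling duty = 3095.8 MJ/h

Q_c = 3100 MJ/h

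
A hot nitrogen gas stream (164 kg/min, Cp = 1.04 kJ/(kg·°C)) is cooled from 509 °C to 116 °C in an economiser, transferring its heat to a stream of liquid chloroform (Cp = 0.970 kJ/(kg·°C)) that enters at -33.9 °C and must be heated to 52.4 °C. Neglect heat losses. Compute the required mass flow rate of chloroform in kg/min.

ṁ_c = 801 kg/min

Heat released by hot stream: Q = 164 × 1.04 × (509 − 116) = 67030 kJ/min
Energy balance on cold side (adiabatic exchanger): Q = ṁ_c·Cp_c·(T_c,out − T_c,in)
ṁ_c = 67030 / [0.970 × (52.4 − -33.9)] = 800.73 kg/min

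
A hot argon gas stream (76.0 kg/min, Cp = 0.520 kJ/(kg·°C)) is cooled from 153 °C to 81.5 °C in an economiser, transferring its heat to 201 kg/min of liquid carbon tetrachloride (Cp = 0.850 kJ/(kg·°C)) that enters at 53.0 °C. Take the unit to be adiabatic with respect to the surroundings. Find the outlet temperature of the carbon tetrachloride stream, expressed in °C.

Heat released by hot stream: Q = 76.0 × 0.520 × (153 − 81.5) = 2825.7 kJ/min
Energy balance on cold side (adiabatic exchanger): Q = ṁ_c·Cp_c·(T_c,out − T_c,in)
T_c,out = 53.0 + 2825.7/(201 × 0.850) = 69.539 °C

T_c,out = 69.5 °C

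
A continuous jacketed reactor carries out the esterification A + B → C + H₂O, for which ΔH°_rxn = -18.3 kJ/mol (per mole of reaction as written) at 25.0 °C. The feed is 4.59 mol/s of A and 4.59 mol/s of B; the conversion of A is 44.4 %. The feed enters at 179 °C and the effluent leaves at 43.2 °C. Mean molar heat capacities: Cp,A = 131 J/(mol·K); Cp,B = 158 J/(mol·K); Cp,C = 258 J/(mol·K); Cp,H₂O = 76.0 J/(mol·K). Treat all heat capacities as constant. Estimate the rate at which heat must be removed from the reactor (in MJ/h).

Q_out = 777 MJ/h

Extent of reaction ξ = 0.444 × 4.59 = 2.038 mol/s
Reaction term: ξ·ΔH°_rxn = 2.038 × -18.3 = -37.295 kJ/s
Sensible, feed 179→25 °C: -204.28 kJ/s
Outlet flows (mol/s): A 2.552, B 2.552, C 2.038, H₂O 2.038
Sensible, products 25→43.2 °C: 25.812 kJ/s
Q = ΔH = -215.77 kJ/s = -215.77 kW
Heat removed = 776.76 MJ/h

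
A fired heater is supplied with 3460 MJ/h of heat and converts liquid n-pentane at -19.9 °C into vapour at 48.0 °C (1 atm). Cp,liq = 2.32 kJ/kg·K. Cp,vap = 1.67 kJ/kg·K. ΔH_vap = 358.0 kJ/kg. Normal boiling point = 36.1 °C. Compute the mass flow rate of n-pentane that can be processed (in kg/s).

ṁ = 1.89 kg/s

Δh = 2.32×(36.1−-19.9) + 358.0 + 1.67×(48.0−36.1) = 507.79 kJ/kg
Q = 3460 MJ/h = 961.11 kJ/s = 961.11 kJ/s
ṁ = Q/Δh = 961.11 / 507.79 = 1.8927 kg/s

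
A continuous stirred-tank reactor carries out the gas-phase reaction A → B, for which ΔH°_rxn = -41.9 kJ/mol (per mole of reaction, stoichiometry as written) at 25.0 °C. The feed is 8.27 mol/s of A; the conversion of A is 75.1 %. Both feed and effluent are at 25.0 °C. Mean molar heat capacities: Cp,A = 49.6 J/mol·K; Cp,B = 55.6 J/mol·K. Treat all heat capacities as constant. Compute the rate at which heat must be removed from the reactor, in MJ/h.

Extent of reaction ξ = 0.751 × 8.27 = 6.2108 mol/s
Reaction term: ξ·ΔH°_rxn = 6.2108 × -41.9 = -260.23 kJ/s
Q = ΔH = -260.23 kJ/s = -260.23 kW
Heat removed = 936.83 MJ/h

Q_out = 937 MJ/h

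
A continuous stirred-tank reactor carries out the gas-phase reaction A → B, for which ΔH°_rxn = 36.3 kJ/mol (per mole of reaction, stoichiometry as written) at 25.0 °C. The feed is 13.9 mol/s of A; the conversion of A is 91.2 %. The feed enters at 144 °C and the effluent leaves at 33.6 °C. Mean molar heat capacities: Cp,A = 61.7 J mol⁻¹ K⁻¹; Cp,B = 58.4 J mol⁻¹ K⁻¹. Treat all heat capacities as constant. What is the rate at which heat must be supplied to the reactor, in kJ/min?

Q_in = 21900 kJ/min

Extent of reaction ξ = 0.912 × 13.9 = 12.677 mol/s
Reaction term: ξ·ΔH°_rxn = 12.677 × 36.3 = 460.17 kJ/s
Sensible, feed 144→25 °C: -102.06 kJ/s
Outlet flows (mol/s): A 1.2232, B 12.677
Sensible, products 25→33.6 °C: 7.0159 kJ/s
Q = ΔH = 365.13 kJ/s = 365.13 kW
Heat supplied = 21908 kJ/min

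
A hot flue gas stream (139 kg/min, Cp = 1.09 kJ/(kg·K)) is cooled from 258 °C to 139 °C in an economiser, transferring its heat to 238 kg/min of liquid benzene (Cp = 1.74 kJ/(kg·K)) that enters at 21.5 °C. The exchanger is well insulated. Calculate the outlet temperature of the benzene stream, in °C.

Heat released by hot stream: Q = 139 × 1.09 × (258 − 139) = 18030 kJ/min
Energy balance on cold side (adiabatic exchanger): Q = ṁ_c·Cp_c·(T_c,out − T_c,in)
T_c,out = 21.5 + 18030/(238 × 1.74) = 65.037 °C

T_c,out = 65.0 °C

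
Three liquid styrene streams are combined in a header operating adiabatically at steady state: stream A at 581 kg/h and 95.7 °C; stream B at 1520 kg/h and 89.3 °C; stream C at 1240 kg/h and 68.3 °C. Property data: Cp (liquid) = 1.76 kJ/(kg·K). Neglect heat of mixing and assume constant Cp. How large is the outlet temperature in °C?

Adiabatic, steady state ⇒ Σ ṁᵢCp,ᵢ(T_out − Tᵢ) = 0
T_out = Σ ṁᵢCp,ᵢTᵢ / Σ ṁᵢCp,ᵢ
      = 485810 / 5880.2 = 82.619 °C

T_out = 82.6 °C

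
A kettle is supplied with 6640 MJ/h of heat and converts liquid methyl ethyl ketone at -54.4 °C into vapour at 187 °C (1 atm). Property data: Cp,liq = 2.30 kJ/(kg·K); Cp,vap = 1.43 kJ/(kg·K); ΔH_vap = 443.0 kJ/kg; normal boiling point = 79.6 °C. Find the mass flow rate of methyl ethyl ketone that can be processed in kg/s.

ṁ = 2.04 kg/s

Δh = 2.30×(79.6−-54.4) + 443.0 + 1.43×(187−79.6) = 904.78 kJ/kg
Q = 6640 MJ/h = 1844.4 kJ/s = 1844.4 kJ/s
ṁ = Q/Δh = 1844.4 / 904.78 = 2.0386 kg/s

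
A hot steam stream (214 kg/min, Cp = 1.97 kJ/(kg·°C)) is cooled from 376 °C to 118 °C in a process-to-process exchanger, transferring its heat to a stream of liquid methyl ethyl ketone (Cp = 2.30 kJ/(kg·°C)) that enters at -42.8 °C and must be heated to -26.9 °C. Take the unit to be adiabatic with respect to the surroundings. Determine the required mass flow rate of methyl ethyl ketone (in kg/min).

Heat released by hot stream: Q = 214 × 1.97 × (376 − 118) = 108770 kJ/min
Energy balance on cold side (adiabatic exchanger): Q = ṁ_c·Cp_c·(T_c,out − T_c,in)
ṁ_c = 108770 / [2.30 × (-26.9 − -42.8)] = 2974.2 kg/min

ṁ_c = 2970 kg/min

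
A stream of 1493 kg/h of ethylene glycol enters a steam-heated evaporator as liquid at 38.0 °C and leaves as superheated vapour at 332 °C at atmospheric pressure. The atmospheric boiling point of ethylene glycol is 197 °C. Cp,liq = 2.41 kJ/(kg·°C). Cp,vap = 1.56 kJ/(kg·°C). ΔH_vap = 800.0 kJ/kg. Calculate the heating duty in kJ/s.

Q = 578 kJ/s

liquid 38.0→197 °C: 383.19 kJ/kg
vaporisation at 197 °C: 800 kJ/kg
vapour 197→332 °C: 210.6 kJ/kg
Δh = 383.19 + 800 + 210.6 = 1393.8 kJ/kg
Q = ṁ·Δh = 1493 kg/h × 1393.8 kJ/kg = 2.0809e+06 kJ/h
|Q| = 578.04 kW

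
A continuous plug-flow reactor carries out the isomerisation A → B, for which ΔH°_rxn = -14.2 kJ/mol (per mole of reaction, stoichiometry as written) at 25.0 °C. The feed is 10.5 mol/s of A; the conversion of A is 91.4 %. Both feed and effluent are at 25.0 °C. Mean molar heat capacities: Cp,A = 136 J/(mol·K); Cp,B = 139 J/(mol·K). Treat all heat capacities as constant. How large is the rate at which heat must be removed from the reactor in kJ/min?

Extent of reaction ξ = 0.914 × 10.5 = 9.597 mol/s
Reaction term: ξ·ΔH°_rxn = 9.597 × -14.2 = -136.28 kJ/s
Q = ΔH = -136.28 kJ/s = -136.28 kW
Heat removed = 8176.6 kJ/min

Q_out = 8180 kJ/min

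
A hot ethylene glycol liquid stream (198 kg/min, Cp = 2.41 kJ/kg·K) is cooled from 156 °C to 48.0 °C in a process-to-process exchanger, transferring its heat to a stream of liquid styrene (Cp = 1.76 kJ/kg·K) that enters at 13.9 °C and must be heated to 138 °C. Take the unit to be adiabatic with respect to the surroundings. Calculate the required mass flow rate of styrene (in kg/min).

ṁ_c = 236 kg/min

Heat released by hot stream: Q = 198 × 2.41 × (156 − 48.0) = 51535 kJ/min
Energy balance on cold side (adiabatic exchanger): Q = ṁ_c·Cp_c·(T_c,out − T_c,in)
ṁ_c = 51535 / [1.76 × (138 − 13.9)] = 235.95 kg/min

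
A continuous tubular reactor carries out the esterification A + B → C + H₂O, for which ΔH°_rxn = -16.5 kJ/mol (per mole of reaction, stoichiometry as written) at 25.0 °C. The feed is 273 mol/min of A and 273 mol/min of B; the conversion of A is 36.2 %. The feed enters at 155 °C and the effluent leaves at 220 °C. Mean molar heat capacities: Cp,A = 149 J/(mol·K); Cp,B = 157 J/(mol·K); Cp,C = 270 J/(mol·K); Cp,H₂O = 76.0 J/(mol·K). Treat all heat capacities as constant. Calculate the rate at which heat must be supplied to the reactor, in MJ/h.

Q_in = 274 MJ/h

Extent of reaction ξ = 0.362 × 273 = 98.826 mol/min
Reaction term: ξ·ΔH°_rxn = 98.826 × -16.5 = -1630.6 kJ/min
Sensible, feed 155→25 °C: -10860 kJ/min
Outlet flows (mol/min): A 174.17, B 174.17, C 98.826, H₂O 98.826
Sensible, products 25→220 °C: 17061 kJ/min
Q = ΔH = 4570.2 kJ/min = 76.17 kW
Heat supplied = 274.21 MJ/h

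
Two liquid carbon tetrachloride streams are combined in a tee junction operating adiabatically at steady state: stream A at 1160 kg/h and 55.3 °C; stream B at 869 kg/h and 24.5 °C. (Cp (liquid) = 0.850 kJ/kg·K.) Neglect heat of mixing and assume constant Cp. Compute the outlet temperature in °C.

No heat crosses the boundary, so H_out = H_in.
T_out = Σ ṁᵢCp,ᵢTᵢ / Σ ṁᵢCp,ᵢ
      = 72623 / 1724.7 = 42.109 °C

T_out = 42.1 °C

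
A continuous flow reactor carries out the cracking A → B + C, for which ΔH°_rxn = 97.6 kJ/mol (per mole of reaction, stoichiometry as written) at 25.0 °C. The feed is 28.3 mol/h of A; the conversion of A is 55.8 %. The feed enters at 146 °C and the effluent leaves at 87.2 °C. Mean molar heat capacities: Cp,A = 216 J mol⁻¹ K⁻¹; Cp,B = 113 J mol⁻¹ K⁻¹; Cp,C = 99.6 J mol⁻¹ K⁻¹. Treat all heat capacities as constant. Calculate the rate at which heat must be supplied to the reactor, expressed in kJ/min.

Extent of reaction ξ = 0.558 × 28.3 = 15.791 mol/h
Reaction term: ξ·ΔH°_rxn = 15.791 × 97.6 = 1541.2 kJ/h
Sensible, feed 146→25 °C: -739.65 kJ/h
Outlet flows (mol/h): A 12.509, B 15.791, C 15.791
Sensible, products 25→87.2 °C: 376.88 kJ/h
Q = ΔH = 1178.5 kJ/h = 0.32735 kW
Heat supplied = 19.641 kJ/min

Q_in = 19.6 kJ/min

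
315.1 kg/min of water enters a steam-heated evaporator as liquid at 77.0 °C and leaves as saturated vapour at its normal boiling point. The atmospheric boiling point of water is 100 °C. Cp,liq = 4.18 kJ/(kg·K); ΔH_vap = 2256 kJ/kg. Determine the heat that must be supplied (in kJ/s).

Q = 12400 kJ/s

liquid 77.0→100 °C: 96.14 kJ/kg
vaporisation at 100 °C: 2256 kJ/kg
Δh = 96.14 + 2256 = 2352.1 kJ/kg
Q = ṁ·Δh = 315.1 kg/min × 2352.1 kJ/kg = 741160 kJ/min
|Q| = 12353 kW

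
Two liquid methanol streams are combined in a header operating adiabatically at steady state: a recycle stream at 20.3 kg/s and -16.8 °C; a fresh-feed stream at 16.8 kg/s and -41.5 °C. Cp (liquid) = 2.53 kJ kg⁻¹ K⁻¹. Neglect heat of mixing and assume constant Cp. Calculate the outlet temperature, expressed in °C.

T_out = -28.0 °C

No heat crosses the boundary, so H_out = H_in.
T_out = Σ ṁᵢCp,ᵢTᵢ / Σ ṁᵢCp,ᵢ
      = -2626.7 / 93.863 = -27.985 °C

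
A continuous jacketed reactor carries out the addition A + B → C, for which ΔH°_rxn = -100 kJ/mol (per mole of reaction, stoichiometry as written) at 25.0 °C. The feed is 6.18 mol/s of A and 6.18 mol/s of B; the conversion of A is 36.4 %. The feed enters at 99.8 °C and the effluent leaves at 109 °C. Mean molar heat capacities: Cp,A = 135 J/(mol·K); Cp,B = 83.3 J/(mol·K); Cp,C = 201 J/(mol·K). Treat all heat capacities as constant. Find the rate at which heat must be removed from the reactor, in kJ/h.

Q_out = 777000 kJ/h

Extent of reaction ξ = 0.364 × 6.18 = 2.2495 mol/s
Reaction term: ξ·ΔH°_rxn = 2.2495 × -100 = -224.95 kJ/s
Sensible, feed 99.8→25 °C: -100.91 kJ/s
Outlet flows (mol/s): A 3.9305, B 3.9305, C 2.2495
Sensible, products 25→109 °C: 110.05 kJ/s
Q = ΔH = -215.81 kJ/s = -215.81 kW
Heat removed = 776910 kJ/h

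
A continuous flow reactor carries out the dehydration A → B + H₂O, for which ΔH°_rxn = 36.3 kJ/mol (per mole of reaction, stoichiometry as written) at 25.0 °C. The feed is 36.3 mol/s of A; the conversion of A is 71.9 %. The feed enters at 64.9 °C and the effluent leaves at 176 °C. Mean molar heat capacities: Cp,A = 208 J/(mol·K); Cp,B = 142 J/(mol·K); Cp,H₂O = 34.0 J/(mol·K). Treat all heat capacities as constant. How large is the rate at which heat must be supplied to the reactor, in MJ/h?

Q_in = 5980 MJ/h

Extent of reaction ξ = 0.719 × 36.3 = 26.1 mol/s
Reaction term: ξ·ΔH°_rxn = 26.1 × 36.3 = 947.42 kJ/s
Sensible, feed 64.9→25 °C: -301.26 kJ/s
Outlet flows (mol/s): A 10.2, B 26.1, H₂O 26.1
Sensible, products 25→176 °C: 1014 kJ/s
Q = ΔH = 1660.2 kJ/s = 1660.2 kW
Heat supplied = 5976.6 MJ/h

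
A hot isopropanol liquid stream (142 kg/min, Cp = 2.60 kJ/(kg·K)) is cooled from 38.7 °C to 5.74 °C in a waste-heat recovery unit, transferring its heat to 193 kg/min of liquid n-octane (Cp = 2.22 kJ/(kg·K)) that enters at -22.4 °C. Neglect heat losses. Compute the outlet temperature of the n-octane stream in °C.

Heat released by hot stream: Q = 142 × 2.60 × (38.7 − 5.74) = 12169 kJ/min
Energy balance on cold side (adiabatic exchanger): Q = ṁ_c·Cp_c·(T_c,out − T_c,in)
T_c,out = -22.4 + 12169/(193 × 2.22) = 6.0013 °C

T_c,out = 6.00 °C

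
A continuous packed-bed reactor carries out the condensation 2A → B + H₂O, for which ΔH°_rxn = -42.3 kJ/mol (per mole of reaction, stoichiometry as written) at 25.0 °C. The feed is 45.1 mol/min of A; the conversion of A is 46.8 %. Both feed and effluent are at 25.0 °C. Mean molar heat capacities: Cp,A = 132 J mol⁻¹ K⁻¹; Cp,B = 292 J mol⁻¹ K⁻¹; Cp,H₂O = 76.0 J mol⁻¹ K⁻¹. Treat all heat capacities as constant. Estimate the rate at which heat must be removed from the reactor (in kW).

Q_out = 7.44 kW

Extent of reaction ξ = 0.468 × 45.1 / 2 = 10.553 mol/min
Reaction term: ξ·ΔH°_rxn = 10.553 × -42.3 = -446.41 kJ/min
Q = ΔH = -446.41 kJ/min = -7.4401 kW
Heat removed = 7.4401 kW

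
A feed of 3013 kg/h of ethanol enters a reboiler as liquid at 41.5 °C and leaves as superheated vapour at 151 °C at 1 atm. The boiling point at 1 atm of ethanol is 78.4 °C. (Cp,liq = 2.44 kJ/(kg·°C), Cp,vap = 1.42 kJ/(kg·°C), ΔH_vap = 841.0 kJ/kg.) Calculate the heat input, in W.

Q = 866000 W

liquid 41.5→78.4 °C: 90.036 kJ/kg
vaporisation at 78.4 °C: 841 kJ/kg
vapour 78.4→151 °C: 103.09 kJ/kg
Δh = 90.036 + 841 + 103.09 = 1034.1 kJ/kg
Q = ṁ·Δh = 3013 kg/h × 1034.1 kJ/kg = 3.1158e+06 kJ/h
|Q| = 865.51 kW = 865510 W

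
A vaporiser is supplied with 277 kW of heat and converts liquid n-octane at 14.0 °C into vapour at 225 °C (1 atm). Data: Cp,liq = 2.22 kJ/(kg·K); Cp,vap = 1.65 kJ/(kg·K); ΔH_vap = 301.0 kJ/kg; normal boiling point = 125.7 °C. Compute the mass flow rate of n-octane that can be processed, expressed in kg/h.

ṁ = 1400 kg/h

Δh = 2.22×(125.7−14.0) + 301.0 + 1.65×(225−125.7) = 712.82 kJ/kg
Q = 277 kW = 277 kJ/s = 997200 kJ/h
ṁ = Q/Δh = 997200 / 712.82 = 1399 kg/h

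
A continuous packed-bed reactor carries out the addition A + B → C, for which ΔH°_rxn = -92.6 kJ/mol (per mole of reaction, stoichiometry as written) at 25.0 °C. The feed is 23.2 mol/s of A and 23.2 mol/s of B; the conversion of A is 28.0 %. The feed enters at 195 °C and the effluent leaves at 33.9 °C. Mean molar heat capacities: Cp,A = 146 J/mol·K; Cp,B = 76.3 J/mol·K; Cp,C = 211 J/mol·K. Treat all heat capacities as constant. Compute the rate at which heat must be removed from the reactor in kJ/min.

Extent of reaction ξ = 0.280 × 23.2 = 6.496 mol/s
Reaction term: ξ·ΔH°_rxn = 6.496 × -92.6 = -601.53 kJ/s
Sensible, feed 195→25 °C: -876.75 kJ/s
Outlet flows (mol/s): A 16.704, B 16.704, C 6.496
Sensible, products 25→33.9 °C: 45.247 kJ/s
Q = ΔH = -1433 kJ/s = -1433 kW
Heat removed = 85982 kJ/min

Q_out = 86000 kJ/min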